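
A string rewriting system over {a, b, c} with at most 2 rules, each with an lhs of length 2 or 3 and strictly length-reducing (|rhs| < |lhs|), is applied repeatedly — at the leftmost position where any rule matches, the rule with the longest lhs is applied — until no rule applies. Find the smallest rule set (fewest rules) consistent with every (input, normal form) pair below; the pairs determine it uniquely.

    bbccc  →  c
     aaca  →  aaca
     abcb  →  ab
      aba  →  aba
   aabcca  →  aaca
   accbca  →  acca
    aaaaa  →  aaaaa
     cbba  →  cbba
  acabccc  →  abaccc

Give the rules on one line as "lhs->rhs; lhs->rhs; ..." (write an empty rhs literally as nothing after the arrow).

bc->; cab->ba

  | bbccc => bcc => c
  | aaca
  | abcb => ab
  | aba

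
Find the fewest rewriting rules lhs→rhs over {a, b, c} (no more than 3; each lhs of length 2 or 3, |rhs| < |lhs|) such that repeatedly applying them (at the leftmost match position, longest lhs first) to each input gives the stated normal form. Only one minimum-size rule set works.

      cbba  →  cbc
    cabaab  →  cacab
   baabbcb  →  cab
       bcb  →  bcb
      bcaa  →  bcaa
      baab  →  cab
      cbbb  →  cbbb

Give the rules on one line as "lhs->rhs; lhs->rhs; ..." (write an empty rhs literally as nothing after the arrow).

  | cbba => cbc
  | cabaab => cacab
  | baabbcb => cabbcb => cab
  | bcb

ba->c; bbc->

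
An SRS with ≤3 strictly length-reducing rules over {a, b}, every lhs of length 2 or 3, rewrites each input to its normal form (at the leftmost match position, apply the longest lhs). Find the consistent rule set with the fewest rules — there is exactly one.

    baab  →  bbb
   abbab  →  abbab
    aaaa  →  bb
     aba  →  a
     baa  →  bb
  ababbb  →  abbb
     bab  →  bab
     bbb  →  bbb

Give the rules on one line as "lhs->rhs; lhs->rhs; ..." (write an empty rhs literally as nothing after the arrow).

  | baab => bbb
  | abbab
  | aaaa => baa => bb
  | aba => a

aa->b; aba->a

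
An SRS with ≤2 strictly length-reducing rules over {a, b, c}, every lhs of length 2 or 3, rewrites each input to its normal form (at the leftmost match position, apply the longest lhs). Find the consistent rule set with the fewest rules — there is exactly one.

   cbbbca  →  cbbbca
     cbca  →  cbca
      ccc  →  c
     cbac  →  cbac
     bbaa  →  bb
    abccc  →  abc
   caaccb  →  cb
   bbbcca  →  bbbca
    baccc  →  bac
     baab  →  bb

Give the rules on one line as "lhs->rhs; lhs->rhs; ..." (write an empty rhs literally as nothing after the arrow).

  | cbbbca
  | cbca
  | ccc => cc => c
  | cbac

aa->; cc->c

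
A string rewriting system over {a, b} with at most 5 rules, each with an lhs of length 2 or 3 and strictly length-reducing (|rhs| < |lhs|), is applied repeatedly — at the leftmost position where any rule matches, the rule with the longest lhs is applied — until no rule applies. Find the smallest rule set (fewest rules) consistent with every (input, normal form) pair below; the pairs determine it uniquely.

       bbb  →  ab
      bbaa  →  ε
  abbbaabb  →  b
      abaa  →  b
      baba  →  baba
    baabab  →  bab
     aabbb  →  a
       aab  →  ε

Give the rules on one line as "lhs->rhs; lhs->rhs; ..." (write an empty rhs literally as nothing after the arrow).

aa->b; aaa->; aab->; bb->a

  | bbb => ab
  | bbaa => aaa => ε
  | abbbaabb => aabaabb => aabb => b
  | abaa => abb => aa => b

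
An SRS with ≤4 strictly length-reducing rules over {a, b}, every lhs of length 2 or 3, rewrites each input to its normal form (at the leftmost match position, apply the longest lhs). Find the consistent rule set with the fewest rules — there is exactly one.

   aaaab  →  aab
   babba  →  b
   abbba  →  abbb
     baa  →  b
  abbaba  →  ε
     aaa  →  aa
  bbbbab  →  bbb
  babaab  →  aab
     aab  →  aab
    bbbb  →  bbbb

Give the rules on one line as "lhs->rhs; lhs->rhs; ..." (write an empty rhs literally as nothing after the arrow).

  | aaaab => aaab => aab
  | babba => ba => b
  | abbba => abbb
  | baa => ba => b

aaa->aa; aba->; ba->b; bab->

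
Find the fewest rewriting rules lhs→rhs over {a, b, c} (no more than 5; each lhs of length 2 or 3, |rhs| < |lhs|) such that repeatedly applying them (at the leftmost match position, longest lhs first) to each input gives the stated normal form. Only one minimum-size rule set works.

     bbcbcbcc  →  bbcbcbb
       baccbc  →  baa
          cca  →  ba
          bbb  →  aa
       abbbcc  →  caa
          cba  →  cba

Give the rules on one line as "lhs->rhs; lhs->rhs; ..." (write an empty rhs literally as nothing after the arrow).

  | bbcbcbcc => bbcbcbb
  | baccbc => baabc => bacc => baa
  | cca => ba
  | bbb => aa

ab->c; acc->aa; bbb->aa; cc->b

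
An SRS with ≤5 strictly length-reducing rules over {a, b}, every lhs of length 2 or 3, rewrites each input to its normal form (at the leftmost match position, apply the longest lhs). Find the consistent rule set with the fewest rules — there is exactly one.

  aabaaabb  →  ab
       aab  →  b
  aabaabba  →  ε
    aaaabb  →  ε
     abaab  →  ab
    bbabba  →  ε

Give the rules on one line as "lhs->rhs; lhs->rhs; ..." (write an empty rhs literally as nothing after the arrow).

aa->; aaa->; aba->; bb->a

  | aabaaabb => baaabb => bbb => ab
  | aab => b
  | aabaabba => baabba => bbba => aba => ε
  | aaaabb => abb => aa => ε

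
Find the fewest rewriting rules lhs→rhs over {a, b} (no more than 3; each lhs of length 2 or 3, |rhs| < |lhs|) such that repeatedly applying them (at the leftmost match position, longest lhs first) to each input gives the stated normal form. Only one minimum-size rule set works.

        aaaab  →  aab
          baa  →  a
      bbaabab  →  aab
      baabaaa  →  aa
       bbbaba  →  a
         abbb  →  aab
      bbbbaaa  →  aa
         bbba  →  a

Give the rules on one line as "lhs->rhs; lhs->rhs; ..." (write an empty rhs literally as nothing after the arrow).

aaa->aa; ba->; bb->a

  | aaaab => aaab => aab
  | baa => a
  | bbaabab => aaabab => aabab => aab
  | baabaaa => abaaa => aaa => aa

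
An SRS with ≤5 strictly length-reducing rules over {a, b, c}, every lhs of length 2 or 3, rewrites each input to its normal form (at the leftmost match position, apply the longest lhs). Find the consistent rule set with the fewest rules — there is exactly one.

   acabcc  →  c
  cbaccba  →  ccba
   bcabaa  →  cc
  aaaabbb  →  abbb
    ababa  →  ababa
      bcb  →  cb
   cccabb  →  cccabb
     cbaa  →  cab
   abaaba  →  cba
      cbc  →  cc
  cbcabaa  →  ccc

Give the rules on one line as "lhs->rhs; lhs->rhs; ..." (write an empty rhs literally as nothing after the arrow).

  | acabcc => babcc => bacc => bbc => bc => c
  | cbaccba => cbbcba => cbcba => ccba
  | bcabaa => cabaa => caab => cc
  | aaaabbb => aacbb => abbb

aab->c; ac->b; baa->ab; bc->c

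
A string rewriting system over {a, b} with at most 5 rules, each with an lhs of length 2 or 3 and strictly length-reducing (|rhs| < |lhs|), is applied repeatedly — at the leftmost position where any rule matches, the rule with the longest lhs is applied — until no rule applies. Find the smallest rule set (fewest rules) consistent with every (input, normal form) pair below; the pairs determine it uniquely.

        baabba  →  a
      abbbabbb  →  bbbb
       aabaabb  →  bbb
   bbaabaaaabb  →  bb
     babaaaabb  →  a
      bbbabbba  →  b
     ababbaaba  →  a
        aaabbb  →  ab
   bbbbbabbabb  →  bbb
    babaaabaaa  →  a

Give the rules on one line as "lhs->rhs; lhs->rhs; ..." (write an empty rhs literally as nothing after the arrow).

  | baabba => bba => ba => a
  | abbbabbb => ababbb => aabbb => bbbb
  | aabaabb => bbaabb => bbb
  | bbaabaaaabb => bbaaaabb => baabb => bb

aa->b; abb->a; ba->a; baa->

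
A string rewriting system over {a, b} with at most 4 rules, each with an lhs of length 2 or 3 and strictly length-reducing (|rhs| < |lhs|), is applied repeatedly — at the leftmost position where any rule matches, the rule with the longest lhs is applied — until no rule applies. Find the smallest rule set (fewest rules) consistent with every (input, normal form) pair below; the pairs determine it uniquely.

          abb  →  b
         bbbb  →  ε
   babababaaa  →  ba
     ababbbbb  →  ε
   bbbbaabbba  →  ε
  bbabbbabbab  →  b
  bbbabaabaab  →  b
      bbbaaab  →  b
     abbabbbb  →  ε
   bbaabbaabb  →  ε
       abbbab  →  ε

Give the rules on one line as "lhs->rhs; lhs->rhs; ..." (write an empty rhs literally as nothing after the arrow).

aa->; ab->; bb->; bbb->a

  | abb => b
  | bbbb => ab => ε
  | babababaaa => bababaaa => babaaa => baaa => ba
  | ababbbbb => abbbbb => bbbb => ab => ε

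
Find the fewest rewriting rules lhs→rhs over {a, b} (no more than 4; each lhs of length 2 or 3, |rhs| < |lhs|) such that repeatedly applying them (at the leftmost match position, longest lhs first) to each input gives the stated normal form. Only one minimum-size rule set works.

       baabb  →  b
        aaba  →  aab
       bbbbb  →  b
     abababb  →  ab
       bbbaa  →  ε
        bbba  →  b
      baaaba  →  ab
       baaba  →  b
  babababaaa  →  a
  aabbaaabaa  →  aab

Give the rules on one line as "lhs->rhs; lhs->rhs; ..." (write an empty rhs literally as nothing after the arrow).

aba->ab; ba->b; baa->; bb->b

  | baabb => bb => b
  | aaba => aab
  | bbbbb => bbbb => bbb => bb => b
  | abababb => abbabb => ababb => abbb => abb => ab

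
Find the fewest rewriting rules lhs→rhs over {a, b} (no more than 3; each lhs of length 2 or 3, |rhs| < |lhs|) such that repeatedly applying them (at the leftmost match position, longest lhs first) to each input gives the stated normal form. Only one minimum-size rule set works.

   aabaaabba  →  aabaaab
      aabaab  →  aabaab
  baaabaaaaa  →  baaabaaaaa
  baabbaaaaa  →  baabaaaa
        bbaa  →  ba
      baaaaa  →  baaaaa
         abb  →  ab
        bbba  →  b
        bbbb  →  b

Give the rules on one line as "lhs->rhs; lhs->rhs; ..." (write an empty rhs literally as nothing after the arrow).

  | aabaaabba => aabaaab
  | aabaab
  | baaabaaaaa
  | baabbaaaaa => baabaaaa

bb->b; bba->b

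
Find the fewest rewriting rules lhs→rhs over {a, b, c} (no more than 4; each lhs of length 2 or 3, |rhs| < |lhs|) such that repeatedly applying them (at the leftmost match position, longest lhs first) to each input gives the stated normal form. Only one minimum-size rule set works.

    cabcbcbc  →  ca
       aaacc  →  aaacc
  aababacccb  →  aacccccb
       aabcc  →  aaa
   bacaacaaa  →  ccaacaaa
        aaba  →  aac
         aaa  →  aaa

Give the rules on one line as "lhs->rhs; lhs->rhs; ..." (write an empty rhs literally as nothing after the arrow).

ba->c; bc->; bcc->a

  | cabcbcbc => cabcbc => cabc => ca
  | aaacc
  | aababacccb => aacbacccb => aacccccb
  | aabcc => aaa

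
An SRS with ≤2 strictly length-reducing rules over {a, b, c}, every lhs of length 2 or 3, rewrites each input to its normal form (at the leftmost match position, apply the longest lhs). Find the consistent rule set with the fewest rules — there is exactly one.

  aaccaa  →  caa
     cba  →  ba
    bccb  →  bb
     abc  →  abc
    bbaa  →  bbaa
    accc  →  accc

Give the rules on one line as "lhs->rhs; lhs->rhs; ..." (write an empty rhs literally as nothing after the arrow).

aac->; cb->b

  | aaccaa => caa
  | cba => ba
  | bccb => bcb => bb
  | abc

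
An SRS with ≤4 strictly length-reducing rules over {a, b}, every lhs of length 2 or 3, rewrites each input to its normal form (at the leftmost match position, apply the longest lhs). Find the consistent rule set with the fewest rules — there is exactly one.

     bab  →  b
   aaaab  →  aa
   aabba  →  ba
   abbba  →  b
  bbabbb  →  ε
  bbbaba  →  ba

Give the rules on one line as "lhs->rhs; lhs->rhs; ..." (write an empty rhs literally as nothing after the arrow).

  | bab => b
  | aaaab => aa
  | aabba => ba
  | abbba => bba => b

aab->; ab->; bb->; bba->b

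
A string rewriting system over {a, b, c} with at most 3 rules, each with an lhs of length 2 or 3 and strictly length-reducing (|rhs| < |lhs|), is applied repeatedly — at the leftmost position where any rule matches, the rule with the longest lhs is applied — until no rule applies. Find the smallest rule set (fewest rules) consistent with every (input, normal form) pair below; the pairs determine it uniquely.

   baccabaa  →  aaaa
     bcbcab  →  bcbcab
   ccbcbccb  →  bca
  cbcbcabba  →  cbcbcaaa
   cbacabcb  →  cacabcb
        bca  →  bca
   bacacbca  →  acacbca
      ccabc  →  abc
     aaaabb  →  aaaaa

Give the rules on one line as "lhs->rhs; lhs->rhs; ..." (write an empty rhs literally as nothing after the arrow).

ba->a; bb->a; cc->

  | baccabaa => accabaa => aabaa => aaaa
  | bcbcab
  | ccbcbccb => bcbccb => bcbb => bca
  | cbcbcabba => cbcbcaaa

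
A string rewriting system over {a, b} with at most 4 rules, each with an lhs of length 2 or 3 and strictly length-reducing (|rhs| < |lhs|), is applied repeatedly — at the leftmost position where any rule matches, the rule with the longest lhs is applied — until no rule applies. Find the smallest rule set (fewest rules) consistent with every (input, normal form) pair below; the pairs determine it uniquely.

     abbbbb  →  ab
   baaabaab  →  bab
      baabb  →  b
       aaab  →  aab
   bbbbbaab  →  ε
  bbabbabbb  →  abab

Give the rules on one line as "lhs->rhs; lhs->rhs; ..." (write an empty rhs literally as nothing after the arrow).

aaa->aa; abb->ab; baa->b; bb->

  | abbbbb => abbbb => abbb => abb => ab
  | baaabaab => babaab => babb => bab
  | baabb => bbb => b
  | aaab => aab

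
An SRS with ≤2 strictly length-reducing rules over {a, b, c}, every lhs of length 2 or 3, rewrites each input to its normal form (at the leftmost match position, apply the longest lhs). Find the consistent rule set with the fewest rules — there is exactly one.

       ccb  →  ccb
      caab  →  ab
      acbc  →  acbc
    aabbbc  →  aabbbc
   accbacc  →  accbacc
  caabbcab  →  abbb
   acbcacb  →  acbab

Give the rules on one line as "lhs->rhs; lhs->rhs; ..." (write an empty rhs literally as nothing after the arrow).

ca->; cac->a

  | ccb
  | caab => ab
  | acbc
  | aabbbc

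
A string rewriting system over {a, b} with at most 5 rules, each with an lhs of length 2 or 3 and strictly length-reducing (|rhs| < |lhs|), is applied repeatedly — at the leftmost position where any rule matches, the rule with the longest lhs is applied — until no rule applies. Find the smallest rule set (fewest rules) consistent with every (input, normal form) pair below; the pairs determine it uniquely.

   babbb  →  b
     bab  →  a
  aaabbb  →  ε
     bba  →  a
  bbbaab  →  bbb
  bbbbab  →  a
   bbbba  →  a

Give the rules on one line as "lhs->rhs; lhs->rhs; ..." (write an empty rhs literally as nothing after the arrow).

  | babbb => abb => b
  | bab => a
  | aaabbb => aabb => ab => ε
  | bba => ba => a

ab->; ba->a; baa->; bab->a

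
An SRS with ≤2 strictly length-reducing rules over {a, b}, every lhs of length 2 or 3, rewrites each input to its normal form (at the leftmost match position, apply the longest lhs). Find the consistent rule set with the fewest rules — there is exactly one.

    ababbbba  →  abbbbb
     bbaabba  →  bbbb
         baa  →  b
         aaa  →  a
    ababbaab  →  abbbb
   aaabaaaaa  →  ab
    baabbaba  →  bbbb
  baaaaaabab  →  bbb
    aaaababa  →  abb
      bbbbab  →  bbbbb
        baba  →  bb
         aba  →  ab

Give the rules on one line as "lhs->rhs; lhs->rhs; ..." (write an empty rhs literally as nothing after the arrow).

  | ababbbba => abbbbba => abbbbb
  | bbaabba => bbabba => bbbba => bbbb
  | baa => ba => b
  | aaa => aa => a

aa->a; ba->b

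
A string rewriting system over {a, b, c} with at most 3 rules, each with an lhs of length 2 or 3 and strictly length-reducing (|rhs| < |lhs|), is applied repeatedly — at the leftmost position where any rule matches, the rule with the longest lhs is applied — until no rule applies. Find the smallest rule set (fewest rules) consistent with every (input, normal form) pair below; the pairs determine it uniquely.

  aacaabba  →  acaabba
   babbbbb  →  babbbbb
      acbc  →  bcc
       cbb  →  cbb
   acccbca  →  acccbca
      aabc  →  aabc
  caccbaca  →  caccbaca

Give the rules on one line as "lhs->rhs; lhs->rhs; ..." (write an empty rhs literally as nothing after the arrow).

  | aacaabba => acaabba
  | babbbbb
  | acbc => bcc
  | cbb

aac->ac; acb->bc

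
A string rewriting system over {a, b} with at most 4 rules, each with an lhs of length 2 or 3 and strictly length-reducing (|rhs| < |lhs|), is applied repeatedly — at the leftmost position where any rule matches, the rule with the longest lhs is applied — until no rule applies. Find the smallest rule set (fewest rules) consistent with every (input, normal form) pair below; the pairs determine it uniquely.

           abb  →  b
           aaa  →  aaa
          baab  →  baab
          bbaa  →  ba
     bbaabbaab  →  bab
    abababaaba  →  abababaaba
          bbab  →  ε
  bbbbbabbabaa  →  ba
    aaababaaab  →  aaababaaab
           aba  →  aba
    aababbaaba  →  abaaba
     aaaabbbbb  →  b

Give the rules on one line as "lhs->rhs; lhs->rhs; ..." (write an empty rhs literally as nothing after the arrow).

abb->b; bb->; bba->b

  | abb => b
  | aaa
  | baab
  | bbaa => ba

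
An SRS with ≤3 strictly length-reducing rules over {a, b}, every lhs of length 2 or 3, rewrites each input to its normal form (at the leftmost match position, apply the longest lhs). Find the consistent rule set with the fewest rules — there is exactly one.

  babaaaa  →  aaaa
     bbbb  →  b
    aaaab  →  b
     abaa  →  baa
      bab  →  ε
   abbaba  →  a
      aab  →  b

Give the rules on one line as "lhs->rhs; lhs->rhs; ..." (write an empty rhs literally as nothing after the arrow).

  | babaaaa => aaaa
  | bbbb => bbb => bb => b
  | aaaab => aaab => aab => ab => b
  | abaa => baa

ab->b; bab->; bb->b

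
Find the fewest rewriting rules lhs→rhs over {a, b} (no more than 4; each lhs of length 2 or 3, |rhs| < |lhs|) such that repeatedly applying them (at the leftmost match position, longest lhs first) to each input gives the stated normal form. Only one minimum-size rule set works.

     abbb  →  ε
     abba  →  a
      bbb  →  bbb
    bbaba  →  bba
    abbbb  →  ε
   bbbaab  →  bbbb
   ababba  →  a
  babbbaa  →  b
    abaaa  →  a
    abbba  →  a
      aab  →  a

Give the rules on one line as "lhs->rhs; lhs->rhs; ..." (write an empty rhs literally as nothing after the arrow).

  | abbb => abb => ab => ε
  | abba => aba => a
  | bbb
  | bbaba => bba

aaa->a; ab->; abb->ab; baa->b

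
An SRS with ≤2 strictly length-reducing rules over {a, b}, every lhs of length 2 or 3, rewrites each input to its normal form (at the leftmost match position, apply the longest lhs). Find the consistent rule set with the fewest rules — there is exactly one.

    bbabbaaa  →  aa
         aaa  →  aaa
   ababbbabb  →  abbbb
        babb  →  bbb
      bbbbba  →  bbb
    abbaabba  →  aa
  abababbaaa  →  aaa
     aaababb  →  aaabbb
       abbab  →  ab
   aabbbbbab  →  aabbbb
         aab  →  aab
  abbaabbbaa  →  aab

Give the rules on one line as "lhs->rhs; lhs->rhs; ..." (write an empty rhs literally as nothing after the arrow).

ba->b; bba->

  | bbabbaaa => bbaaa => aa
  | aaa
  | ababbbabb => abbbbabb => abbbb
  | babb => bbb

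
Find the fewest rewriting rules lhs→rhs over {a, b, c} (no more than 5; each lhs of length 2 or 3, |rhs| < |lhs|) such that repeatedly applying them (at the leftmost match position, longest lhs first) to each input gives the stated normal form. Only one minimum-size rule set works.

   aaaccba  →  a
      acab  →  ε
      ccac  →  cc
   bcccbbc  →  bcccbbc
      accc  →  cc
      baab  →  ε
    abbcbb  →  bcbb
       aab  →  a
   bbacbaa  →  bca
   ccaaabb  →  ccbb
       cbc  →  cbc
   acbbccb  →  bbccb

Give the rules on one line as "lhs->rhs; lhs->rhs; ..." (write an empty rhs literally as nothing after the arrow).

ab->; ac->; ba->; caa->cb

  | aaaccba => aacba => aba => a
  | acab => ab => ε
  | ccac => cc
  | bcccbbc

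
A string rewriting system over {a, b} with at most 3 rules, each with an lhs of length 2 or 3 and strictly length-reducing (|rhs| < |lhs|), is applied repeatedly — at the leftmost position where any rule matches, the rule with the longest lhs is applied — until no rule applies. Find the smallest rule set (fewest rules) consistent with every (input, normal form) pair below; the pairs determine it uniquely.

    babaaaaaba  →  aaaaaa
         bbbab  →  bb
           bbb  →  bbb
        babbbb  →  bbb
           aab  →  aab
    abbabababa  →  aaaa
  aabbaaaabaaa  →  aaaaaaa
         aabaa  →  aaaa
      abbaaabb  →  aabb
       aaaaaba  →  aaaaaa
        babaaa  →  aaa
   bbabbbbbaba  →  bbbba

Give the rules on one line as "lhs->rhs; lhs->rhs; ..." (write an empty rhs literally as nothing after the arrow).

  | babaaaaaba => aaaaaba => aaaaaa
  | bbbab => bb
  | bbb
  | babbbb => bbb

aba->aa; baa->; bab->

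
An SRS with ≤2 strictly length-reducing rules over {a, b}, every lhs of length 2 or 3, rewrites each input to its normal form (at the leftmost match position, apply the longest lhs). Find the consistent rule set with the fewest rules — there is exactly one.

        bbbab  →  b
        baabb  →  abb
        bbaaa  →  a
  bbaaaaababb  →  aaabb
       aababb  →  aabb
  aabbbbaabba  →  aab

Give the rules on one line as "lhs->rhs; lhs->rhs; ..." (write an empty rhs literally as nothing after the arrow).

ba->; bbb->b

  | bbbab => bab => b
  | baabb => abb
  | bbaaa => baa => a
  | bbaaaaababb => baaaababb => aaababb => aaabb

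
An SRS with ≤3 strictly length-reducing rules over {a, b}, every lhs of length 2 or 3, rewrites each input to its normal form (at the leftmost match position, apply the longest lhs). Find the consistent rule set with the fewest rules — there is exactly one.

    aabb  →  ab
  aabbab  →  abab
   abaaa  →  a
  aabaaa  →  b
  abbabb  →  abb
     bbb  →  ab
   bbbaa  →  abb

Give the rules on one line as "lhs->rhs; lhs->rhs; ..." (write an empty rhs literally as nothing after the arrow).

  | aabb => bbb => ab
  | aabbab => bbbab => abab
  | abaaa => abba => a
  | aabaaa => bbaaa => aa => b

aa->b; bba->; bbb->ab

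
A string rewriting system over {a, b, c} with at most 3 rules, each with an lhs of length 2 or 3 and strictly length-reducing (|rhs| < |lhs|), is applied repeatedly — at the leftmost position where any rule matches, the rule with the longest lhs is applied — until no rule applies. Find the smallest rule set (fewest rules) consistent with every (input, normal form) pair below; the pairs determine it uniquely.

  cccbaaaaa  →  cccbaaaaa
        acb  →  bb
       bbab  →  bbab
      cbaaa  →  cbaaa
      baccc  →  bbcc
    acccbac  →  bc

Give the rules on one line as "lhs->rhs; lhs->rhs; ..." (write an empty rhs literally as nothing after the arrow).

  | cccbaaaaa
  | acb => bb
  | bbab
  | cbaaa

ac->b; cbb->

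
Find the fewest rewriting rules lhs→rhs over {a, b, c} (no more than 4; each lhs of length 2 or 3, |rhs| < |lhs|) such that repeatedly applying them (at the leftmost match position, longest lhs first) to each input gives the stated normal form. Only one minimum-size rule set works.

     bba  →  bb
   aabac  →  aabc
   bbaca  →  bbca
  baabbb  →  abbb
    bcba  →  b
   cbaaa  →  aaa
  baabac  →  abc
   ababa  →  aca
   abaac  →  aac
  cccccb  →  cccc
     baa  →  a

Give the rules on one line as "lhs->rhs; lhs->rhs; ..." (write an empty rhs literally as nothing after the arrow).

ba->b; baa->a; bab->c; cb->

  | bba => bb
  | aabac => aabc
  | bbaca => bbca
  | baabbb => abbb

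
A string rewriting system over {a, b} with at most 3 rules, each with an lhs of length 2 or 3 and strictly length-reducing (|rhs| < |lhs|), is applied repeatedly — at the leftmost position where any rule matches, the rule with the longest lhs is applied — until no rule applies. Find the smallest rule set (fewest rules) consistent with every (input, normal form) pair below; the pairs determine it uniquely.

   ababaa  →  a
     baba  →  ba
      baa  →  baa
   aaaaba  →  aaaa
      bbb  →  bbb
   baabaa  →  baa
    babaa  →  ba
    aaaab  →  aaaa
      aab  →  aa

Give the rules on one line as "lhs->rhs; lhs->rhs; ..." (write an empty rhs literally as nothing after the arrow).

  | ababaa => abbaa => abaa => aba => ab => a
  | baba => bab => ba
  | baa
  | aaaaba => aaaab => aaaa

ab->a; aba->ab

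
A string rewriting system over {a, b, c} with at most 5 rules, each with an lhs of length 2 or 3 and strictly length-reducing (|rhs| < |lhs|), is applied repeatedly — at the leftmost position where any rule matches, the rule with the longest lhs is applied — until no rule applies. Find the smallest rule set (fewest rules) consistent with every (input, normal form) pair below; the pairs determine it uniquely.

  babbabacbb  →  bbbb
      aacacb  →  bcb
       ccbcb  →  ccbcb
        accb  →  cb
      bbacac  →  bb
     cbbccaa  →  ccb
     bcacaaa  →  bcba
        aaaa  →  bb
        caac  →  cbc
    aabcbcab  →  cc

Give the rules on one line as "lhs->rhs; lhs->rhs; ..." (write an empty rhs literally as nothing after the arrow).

  | babbabacbb => bbabacbb => bbacbb => bbbb
  | aacacb => bcacb => bcb
  | ccbcb
  | accb => cb

aa->b; ab->; ac->; bbc->ca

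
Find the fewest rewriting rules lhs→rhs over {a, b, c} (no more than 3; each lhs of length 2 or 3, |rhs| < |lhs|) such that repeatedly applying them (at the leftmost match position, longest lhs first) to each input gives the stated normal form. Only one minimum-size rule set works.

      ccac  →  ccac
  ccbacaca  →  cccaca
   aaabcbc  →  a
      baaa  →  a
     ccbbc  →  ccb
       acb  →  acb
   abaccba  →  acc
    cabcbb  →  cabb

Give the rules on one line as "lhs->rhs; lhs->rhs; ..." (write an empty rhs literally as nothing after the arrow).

  | ccac
  | ccbacaca => cccaca
  | aaabcbc => aabcbc => abcbc => abc => a
  | baaa => aa => a

aa->a; ba->; bc->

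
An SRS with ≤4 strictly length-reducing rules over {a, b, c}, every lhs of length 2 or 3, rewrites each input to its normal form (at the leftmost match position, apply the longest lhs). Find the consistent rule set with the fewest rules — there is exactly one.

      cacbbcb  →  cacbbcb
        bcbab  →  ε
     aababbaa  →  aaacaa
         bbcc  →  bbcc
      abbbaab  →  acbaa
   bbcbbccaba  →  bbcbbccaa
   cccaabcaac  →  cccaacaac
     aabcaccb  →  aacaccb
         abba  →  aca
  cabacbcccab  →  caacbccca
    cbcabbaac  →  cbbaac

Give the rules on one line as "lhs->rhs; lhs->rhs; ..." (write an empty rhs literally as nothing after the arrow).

ab->a; abb->ac; bab->a; bca->

  | cacbbcb
  | bcbab => bca => ε
  | aababbaa => aaabbaa => aaacaa
  | bbcc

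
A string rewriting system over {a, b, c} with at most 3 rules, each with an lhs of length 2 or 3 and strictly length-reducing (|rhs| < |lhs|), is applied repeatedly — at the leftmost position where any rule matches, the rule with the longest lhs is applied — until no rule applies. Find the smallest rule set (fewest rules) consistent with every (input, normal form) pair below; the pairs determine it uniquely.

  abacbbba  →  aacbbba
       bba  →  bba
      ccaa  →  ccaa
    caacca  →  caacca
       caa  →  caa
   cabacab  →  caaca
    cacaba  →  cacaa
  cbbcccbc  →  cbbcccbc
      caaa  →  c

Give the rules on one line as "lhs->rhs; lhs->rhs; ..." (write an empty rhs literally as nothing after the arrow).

aaa->; ab->a

  | abacbbba => aacbbba
  | bba
  | ccaa
  | caacca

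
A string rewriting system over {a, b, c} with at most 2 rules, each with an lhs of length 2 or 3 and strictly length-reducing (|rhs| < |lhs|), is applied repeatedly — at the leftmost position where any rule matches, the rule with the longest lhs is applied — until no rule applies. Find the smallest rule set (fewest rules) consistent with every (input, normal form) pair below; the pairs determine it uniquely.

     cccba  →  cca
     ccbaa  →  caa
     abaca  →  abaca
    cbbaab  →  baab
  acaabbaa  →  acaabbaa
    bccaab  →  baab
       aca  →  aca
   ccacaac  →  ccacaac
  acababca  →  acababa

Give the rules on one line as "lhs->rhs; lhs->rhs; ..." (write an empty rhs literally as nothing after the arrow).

  | cccba => cca
  | ccbaa => caa
  | abaca
  | cbbaab => baab

bc->b; cb->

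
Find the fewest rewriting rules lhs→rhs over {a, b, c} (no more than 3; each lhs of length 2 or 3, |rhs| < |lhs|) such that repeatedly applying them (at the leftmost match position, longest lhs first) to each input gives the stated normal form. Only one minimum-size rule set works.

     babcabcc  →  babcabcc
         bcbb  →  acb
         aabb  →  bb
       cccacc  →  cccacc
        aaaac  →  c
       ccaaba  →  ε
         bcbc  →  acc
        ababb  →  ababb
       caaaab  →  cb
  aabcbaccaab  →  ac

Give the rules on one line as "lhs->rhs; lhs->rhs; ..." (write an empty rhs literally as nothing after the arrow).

  | babcabcc
  | bcbb => acb
  | aabb => bb
  | cccacc

aa->; bcb->ac; ccb->a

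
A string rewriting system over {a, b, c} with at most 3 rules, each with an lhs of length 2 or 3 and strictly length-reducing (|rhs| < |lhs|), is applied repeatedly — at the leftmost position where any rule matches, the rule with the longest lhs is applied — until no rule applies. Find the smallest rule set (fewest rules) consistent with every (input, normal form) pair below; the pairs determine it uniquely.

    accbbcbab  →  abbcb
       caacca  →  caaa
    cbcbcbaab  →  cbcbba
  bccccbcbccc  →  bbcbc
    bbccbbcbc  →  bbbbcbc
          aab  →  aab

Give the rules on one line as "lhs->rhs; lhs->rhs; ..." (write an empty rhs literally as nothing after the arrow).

  | accbbcbab => abbcbab => abbcb
  | caacca => caaa
  | cbcbcbaab => cbcbcab => cbcbba
  | bccccbcbccc => bccbcbccc => bbcbccc => bbcbc

cab->ba; cba->c; cc->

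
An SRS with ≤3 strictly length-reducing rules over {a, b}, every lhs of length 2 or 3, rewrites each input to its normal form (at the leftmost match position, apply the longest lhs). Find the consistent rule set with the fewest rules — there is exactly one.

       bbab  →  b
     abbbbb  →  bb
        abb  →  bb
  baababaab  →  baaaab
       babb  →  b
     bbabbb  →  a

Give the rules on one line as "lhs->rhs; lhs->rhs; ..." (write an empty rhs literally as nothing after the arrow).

  | bbab => b
  | abbbbb => bbbbb => abb => bb
  | abb => bb
  | baababaab => baaaab

abb->bb; bab->; bbb->a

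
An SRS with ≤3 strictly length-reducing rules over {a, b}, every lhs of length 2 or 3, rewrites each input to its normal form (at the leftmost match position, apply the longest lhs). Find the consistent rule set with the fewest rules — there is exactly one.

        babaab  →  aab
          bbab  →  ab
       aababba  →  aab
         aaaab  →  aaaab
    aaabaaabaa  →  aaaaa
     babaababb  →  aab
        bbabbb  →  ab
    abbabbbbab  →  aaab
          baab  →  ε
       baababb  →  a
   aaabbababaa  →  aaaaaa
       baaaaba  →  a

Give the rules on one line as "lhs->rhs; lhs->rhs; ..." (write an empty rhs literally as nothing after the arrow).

  | babaab => bbaab => aab
  | bbab => ab
  | aababba => aabbba => aaba => aab
  | aaaab

ba->b; bb->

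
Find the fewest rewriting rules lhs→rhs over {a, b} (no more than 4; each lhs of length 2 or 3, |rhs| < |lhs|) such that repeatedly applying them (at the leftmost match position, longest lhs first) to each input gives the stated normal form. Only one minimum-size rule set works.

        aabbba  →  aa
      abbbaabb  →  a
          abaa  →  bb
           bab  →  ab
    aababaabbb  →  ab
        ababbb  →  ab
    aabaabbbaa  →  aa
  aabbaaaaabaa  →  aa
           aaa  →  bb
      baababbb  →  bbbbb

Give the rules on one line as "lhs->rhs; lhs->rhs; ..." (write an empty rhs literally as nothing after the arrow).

aaa->bb; abb->; ba->a

  | aabbba => aba => aa
  | abbbaabb => baabb => aabb => a
  | abaa => aaa => bb
  | bab => ab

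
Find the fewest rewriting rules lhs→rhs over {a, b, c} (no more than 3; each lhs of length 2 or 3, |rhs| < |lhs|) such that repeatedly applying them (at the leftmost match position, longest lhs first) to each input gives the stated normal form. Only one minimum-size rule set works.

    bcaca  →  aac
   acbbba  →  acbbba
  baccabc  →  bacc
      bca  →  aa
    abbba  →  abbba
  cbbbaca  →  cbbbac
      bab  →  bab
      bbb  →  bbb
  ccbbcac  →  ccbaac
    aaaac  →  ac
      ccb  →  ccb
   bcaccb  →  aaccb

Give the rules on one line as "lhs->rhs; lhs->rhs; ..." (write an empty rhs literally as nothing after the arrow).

aaa->; bc->a; ca->c

  | bcaca => aaca => aac
  | acbbba
  | baccabc => baccbc => bacca => bacc
  | bca => aa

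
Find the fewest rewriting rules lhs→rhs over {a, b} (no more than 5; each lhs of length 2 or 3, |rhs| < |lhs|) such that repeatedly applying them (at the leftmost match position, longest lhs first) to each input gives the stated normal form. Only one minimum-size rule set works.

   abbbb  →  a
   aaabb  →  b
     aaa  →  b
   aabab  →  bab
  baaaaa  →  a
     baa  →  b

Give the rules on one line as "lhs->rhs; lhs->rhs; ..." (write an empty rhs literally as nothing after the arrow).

  | abbbb => abb => a
  | aaabb => bbb => b
  | aaa => b
  | aabab => bab

aa->; aaa->b; bb->; bba->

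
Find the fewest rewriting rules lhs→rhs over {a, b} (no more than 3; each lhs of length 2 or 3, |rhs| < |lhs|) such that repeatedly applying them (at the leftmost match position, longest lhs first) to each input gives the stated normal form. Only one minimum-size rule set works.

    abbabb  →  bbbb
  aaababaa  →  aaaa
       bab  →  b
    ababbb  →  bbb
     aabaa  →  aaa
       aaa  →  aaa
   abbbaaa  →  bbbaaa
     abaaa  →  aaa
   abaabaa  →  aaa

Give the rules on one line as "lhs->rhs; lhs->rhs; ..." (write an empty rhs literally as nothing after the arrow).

  | abbabb => bbabb => bbbb
  | aaababaa => aaabaa => aaaa
  | bab => b
  | ababbb => abbb => bbb

ab->; abb->bb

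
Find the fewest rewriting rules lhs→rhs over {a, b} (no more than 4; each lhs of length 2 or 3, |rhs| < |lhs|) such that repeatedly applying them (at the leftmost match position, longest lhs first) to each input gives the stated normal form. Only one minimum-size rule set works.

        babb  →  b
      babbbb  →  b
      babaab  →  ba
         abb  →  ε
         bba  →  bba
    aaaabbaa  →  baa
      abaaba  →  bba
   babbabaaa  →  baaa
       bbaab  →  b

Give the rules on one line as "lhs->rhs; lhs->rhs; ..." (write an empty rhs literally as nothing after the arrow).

  | babb => bab => b
  | babbbb => babbb => babb => bab => b
  | babaab => baab => bbb => ba
  | abb => ab => ε

aab->bb; ab->; abb->ab; bbb->ba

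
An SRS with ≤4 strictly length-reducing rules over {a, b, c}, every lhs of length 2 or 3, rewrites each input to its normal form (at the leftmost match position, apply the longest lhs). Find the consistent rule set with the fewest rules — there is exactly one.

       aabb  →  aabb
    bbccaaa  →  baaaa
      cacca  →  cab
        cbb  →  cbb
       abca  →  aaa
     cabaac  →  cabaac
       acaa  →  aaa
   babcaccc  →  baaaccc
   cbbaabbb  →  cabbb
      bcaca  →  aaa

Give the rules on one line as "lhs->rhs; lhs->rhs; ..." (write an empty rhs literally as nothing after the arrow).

aca->aa; bba->; bc->a; cca->b

  | aabb
  | bbccaaa => bacaaa => baaaa
  | cacca => cab
  | cbb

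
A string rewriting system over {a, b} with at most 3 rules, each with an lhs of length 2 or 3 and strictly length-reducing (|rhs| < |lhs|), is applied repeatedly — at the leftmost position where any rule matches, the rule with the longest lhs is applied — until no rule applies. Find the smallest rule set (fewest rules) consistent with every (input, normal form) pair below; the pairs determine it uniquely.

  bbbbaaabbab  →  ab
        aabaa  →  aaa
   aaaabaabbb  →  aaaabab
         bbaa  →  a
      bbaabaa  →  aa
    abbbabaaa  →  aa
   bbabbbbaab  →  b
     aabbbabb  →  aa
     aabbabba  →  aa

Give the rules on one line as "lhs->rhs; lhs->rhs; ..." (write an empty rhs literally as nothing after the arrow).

  | bbbbaaabbab => bbaabbab => abbab => baab => ab
  | aabaa => aaa
  | aaaabaabbb => aaaaabbb => aaaabab
  | bbaa => a

abb->ba; baa->a; bba->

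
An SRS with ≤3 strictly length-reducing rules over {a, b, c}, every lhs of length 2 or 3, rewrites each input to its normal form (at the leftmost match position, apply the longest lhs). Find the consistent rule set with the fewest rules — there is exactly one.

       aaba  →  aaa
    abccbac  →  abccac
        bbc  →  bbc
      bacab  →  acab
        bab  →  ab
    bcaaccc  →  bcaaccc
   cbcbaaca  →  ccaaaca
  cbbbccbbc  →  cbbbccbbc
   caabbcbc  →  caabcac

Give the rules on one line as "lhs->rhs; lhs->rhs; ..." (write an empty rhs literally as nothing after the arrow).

ba->a; bcb->ca

  | aaba => aaa
  | abccbac => abccac
  | bbc
  | bacab => acab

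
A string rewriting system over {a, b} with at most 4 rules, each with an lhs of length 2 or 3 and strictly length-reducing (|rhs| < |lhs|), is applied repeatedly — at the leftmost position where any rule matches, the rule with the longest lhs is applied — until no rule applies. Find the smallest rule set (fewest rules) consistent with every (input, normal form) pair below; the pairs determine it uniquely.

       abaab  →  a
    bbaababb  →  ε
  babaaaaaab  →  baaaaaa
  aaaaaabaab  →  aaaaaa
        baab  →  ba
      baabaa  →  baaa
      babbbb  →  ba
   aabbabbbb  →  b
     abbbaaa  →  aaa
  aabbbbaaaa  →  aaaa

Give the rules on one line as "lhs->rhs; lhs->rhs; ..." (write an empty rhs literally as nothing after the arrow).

ab->; bab->ba; bb->

  | abaab => aab => a
  | bbaababb => aababb => aabb => ab => ε
  | babaaaaaab => baaaaaaab => baaaaaa
  | aaaaaabaab => aaaaaaab => aaaaaa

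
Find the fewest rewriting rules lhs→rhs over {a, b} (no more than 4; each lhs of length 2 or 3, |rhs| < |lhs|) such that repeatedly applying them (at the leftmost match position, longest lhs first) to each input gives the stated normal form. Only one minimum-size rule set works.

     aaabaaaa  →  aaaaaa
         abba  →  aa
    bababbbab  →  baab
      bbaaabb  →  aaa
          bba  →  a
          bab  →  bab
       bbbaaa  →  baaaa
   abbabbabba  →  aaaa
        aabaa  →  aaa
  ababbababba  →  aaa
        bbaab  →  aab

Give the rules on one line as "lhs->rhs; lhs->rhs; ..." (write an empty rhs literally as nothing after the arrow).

aba->a; bb->; bbb->ba

  | aaabaaaa => aaaaaa
  | abba => aa
  | bababbbab => babbbab => babaab => baab
  | bbaaabb => aaabb => aaa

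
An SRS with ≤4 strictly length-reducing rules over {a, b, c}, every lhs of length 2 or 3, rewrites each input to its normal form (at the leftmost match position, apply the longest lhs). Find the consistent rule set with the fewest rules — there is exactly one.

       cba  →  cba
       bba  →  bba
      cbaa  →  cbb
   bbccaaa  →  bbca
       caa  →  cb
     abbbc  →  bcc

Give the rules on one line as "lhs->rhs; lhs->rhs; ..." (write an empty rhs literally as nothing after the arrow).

aa->b; bbb->ac; ccb->c

  | cba
  | bba
  | cbaa => cbb
  | bbccaaa => bbccba => bbca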